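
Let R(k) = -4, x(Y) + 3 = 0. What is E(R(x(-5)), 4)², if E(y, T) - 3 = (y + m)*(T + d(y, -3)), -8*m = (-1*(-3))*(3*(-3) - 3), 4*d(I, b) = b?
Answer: 1369/64 ≈ 21.391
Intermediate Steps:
x(Y) = -3 (x(Y) = -3 + 0 = -3)
d(I, b) = b/4
m = 9/2 (m = -(-1*(-3))*(3*(-3) - 3)/8 = -3*(-9 - 3)/8 = -3*(-12)/8 = -⅛*(-36) = 9/2 ≈ 4.5000)
E(y, T) = 3 + (-¾ + T)*(9/2 + y) (E(y, T) = 3 + (y + 9/2)*(T + (¼)*(-3)) = 3 + (9/2 + y)*(T - ¾) = 3 + (9/2 + y)*(-¾ + T) = 3 + (-¾ + T)*(9/2 + y))
E(R(x(-5)), 4)² = (-3/8 - ¾*(-4) + (9/2)*4 + 4*(-4))² = (-3/8 + 3 + 18 - 16)² = (37/8)² = 1369/64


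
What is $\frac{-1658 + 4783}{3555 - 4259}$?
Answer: $- \frac{3125}{704} \approx -4.4389$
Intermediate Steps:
$\frac{-1658 + 4783}{3555 - 4259} = \frac{3125}{-704} = 3125 \left(- \frac{1}{704}\right) = - \frac{3125}{704}$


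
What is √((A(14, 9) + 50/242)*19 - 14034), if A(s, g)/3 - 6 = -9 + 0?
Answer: I*√1718330/11 ≈ 119.17*I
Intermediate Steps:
A(s, g) = -9 (A(s, g) = 18 + 3*(-9 + 0) = 18 + 3*(-9) = 18 - 27 = -9)
√((A(14, 9) + 50/242)*19 - 14034) = √((-9 + 50/242)*19 - 14034) = √((-9 + 50*(1/242))*19 - 14034) = √((-9 + 25/121)*19 - 14034) = √(-1064/121*19 - 14034) = √(-20216/121 - 14034) = √(-1718330/121) = I*√1718330/11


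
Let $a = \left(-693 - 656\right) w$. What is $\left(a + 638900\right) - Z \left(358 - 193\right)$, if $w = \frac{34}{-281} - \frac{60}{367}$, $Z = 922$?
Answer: $\frac{50238706752}{103127} \approx 4.8715 \cdot 10^{5}$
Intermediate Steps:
$w = - \frac{29338}{103127}$ ($w = 34 \left(- \frac{1}{281}\right) - \frac{60}{367} = - \frac{34}{281} - \frac{60}{367} = - \frac{29338}{103127} \approx -0.28448$)
$a = \frac{39576962}{103127}$ ($a = \left(-693 - 656\right) \left(- \frac{29338}{103127}\right) = \left(-1349\right) \left(- \frac{29338}{103127}\right) = \frac{39576962}{103127} \approx 383.77$)
$\left(a + 638900\right) - Z \left(358 - 193\right) = \left(\frac{39576962}{103127} + 638900\right) - 922 \left(358 - 193\right) = \frac{65927417262}{103127} - 922 \cdot 165 = \frac{65927417262}{103127} - 152130 = \frac{50238706752}{103127}$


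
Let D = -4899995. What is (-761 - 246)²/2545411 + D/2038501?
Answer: -28823715436/14373470551 ≈ -2.0053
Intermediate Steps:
(-761 - 246)²/2545411 + D/2038501 = (-761 - 246)²/2545411 - 4899995/2038501 = (-1007)²*(1/2545411) - 4899995*1/2038501 = 1014049*(1/2545411) - 4899995/2038501 = 2809/7051 - 4899995/2038501 = -28823715436/14373470551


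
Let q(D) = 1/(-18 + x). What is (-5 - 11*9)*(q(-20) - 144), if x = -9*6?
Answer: 134797/9 ≈ 14977.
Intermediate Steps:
x = -54
q(D) = -1/72 (q(D) = 1/(-18 - 54) = 1/(-72) = -1/72)
(-5 - 11*9)*(q(-20) - 144) = (-5 - 11*9)*(-1/72 - 144) = (-5 - 99)*(-10369/72) = -104*(-10369/72) = 134797/9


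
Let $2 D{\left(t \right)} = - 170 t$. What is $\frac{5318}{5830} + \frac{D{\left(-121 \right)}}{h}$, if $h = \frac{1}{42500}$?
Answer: $\frac{1274182940159}{2915} \approx 4.3711 \cdot 10^{8}$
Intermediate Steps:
$D{\left(t \right)} = - 85 t$ ($D{\left(t \right)} = \frac{\left(-170\right) t}{2} = - 85 t$)
$h = \frac{1}{42500} \approx 2.3529 \cdot 10^{-5}$
$\frac{5318}{5830} + \frac{D{\left(-121 \right)}}{h} = \frac{5318}{5830} + \left(-85\right) \left(-121\right) \frac{1}{\frac{1}{42500}} = 5318 \cdot \frac{1}{5830} + 10285 \cdot 42500 = \frac{2659}{2915} + 437112500 = \frac{1274182940159}{2915}$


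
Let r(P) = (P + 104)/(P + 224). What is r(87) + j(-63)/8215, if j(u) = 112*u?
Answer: -625351/2554865 ≈ -0.24477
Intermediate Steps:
r(P) = (104 + P)/(224 + P)
r(87) + j(-63)/8215 = (104 + 87)/(224 + 87) + (112*(-63))/8215 = 191/311 - 7056*1/8215 = (1/311)*191 - 7056/8215 = 191/311 - 7056/8215 = -625351/2554865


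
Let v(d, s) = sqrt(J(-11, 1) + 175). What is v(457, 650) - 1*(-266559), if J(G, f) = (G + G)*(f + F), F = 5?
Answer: 266559 + sqrt(43) ≈ 2.6657e+5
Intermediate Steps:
J(G, f) = 2*G*(5 + f) (J(G, f) = (G + G)*(f + 5) = (2*G)*(5 + f) = 2*G*(5 + f))
v(d, s) = sqrt(43) (v(d, s) = sqrt(2*(-11)*(5 + 1) + 175) = sqrt(2*(-11)*6 + 175) = sqrt(-132 + 175) = sqrt(43))
v(457, 650) - 1*(-266559) = sqrt(43) - 1*(-266559) = sqrt(43) + 266559 = 266559 + sqrt(43)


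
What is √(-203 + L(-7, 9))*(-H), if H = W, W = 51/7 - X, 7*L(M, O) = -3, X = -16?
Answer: -652*I*√623/49 ≈ -332.12*I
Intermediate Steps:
L(M, O) = -3/7 (L(M, O) = (⅐)*(-3) = -3/7)
W = 163/7 (W = 51/7 - 1*(-16) = 51*(⅐) + 16 = 51/7 + 16 = 163/7 ≈ 23.286)
H = 163/7 ≈ 23.286
√(-203 + L(-7, 9))*(-H) = √(-203 - 3/7)*(-1*163/7) = √(-1424/7)*(-163/7) = (4*I*√623/7)*(-163/7) = -652*I*√623/49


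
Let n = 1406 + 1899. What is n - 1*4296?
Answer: -991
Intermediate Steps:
n = 3305
n - 1*4296 = 3305 - 1*4296 = 3305 - 4296 = -991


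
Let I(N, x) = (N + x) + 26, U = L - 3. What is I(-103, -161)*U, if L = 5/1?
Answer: -476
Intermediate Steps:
L = 5 (L = 5*1 = 5)
U = 2 (U = 5 - 3 = 2)
I(N, x) = 26 + N + x
I(-103, -161)*U = (26 - 103 - 161)*2 = -238*2 = -476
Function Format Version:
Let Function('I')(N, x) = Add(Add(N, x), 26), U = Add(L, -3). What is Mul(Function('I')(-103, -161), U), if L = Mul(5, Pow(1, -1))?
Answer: -476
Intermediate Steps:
L = 5 (L = Mul(5, 1) = 5)
U = 2 (U = Add(5, -3) = 2)
Function('I')(N, x) = Add(26, N, x)
Mul(Function('I')(-103, -161), U) = Mul(Add(26, -103, -161), 2) = Mul(-238, 2) = -476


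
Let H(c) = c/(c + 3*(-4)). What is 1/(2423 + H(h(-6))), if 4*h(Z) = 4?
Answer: 11/26652 ≈ 0.00041273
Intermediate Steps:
h(Z) = 1 (h(Z) = (1/4)*4 = 1)
H(c) = c/(-12 + c) (H(c) = c/(c - 12) = c/(-12 + c))
1/(2423 + H(h(-6))) = 1/(2423 + 1/(-12 + 1)) = 1/(2423 + 1/(-11)) = 1/(2423 + 1*(-1/11)) = 1/(2423 - 1/11) = 1/(26652/11) = 11/26652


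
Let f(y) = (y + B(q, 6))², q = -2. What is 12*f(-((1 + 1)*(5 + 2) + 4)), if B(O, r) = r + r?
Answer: 432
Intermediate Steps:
B(O, r) = 2*r
f(y) = (12 + y)² (f(y) = (y + 2*6)² = (y + 12)² = (12 + y)²)
12*f(-((1 + 1)*(5 + 2) + 4)) = 12*(12 - ((1 + 1)*(5 + 2) + 4))² = 12*(12 - (2*7 + 4))² = 12*(12 - (14 + 4))² = 12*(12 - 1*18)² = 12*(12 - 18)² = 12*(-6)² = 12*36 = 432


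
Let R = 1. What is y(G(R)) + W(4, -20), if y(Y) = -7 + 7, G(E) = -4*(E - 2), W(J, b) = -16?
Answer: -16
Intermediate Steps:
G(E) = 8 - 4*E (G(E) = -4*(-2 + E) = 8 - 4*E)
y(Y) = 0
y(G(R)) + W(4, -20) = 0 - 16 = -16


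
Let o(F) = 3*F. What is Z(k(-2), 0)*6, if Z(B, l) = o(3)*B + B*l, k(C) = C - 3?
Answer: -270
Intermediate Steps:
k(C) = -3 + C
Z(B, l) = 9*B + B*l (Z(B, l) = (3*3)*B + B*l = 9*B + B*l)
Z(k(-2), 0)*6 = ((-3 - 2)*(9 + 0))*6 = -5*9*6 = -45*6 = -270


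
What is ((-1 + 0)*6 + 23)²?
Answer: 289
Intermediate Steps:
((-1 + 0)*6 + 23)² = (-1*6 + 23)² = (-6 + 23)² = 17² = 289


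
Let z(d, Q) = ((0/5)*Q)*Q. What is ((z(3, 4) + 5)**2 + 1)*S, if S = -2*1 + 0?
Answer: -52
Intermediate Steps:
S = -2 (S = -2 + 0 = -2)
z(d, Q) = 0 (z(d, Q) = ((0*(1/5))*Q)*Q = (0*Q)*Q = 0*Q = 0)
((z(3, 4) + 5)**2 + 1)*S = ((0 + 5)**2 + 1)*(-2) = (5**2 + 1)*(-2) = (25 + 1)*(-2) = 26*(-2) = -52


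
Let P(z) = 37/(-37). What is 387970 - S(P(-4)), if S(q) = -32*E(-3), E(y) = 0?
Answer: 387970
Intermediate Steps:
P(z) = -1 (P(z) = 37*(-1/37) = -1)
S(q) = 0 (S(q) = -32*0 = 0)
387970 - S(P(-4)) = 387970 - 1*0 = 387970 + 0 = 387970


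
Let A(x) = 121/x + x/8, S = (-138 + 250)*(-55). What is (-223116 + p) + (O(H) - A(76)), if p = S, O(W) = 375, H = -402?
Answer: -17397319/76 ≈ -2.2891e+5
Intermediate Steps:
S = -6160 (S = 112*(-55) = -6160)
A(x) = 121/x + x/8 (A(x) = 121/x + x*(⅛) = 121/x + x/8)
p = -6160
(-223116 + p) + (O(H) - A(76)) = (-223116 - 6160) + (375 - (121/76 + (⅛)*76)) = -229276 + (375 - (121*(1/76) + 19/2)) = -229276 + (375 - (121/76 + 19/2)) = -229276 + (375 - 1*843/76) = -229276 + (375 - 843/76) = -229276 + 27657/76 = -17397319/76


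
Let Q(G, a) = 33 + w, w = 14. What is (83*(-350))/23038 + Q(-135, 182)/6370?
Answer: -91982857/73376030 ≈ -1.2536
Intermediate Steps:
Q(G, a) = 47 (Q(G, a) = 33 + 14 = 47)
(83*(-350))/23038 + Q(-135, 182)/6370 = (83*(-350))/23038 + 47/6370 = -29050*1/23038 + 47*(1/6370) = -14525/11519 + 47/6370 = -91982857/73376030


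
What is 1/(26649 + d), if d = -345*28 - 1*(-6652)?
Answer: 1/23641 ≈ 4.2299e-5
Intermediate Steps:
d = -3008 (d = -9660 + 6652 = -3008)
1/(26649 + d) = 1/(26649 - 3008) = 1/23641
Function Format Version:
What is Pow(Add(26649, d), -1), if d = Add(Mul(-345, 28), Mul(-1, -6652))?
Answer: Rational(1, 23641) ≈ 4.2299e-5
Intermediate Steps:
d = -3008 (d = Add(-9660, 6652) = -3008)
Pow(Add(26649, d), -1) = Pow(Add(26649, -3008), -1) = Pow(23641, -1) = Rational(1, 23641)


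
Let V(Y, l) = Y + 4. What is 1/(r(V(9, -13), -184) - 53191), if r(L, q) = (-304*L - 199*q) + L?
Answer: -1/20514 ≈ -4.8747e-5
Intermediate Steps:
V(Y, l) = 4 + Y
r(L, q) = -303*L - 199*q
1/(r(V(9, -13), -184) - 53191) = 1/((-303*(4 + 9) - 199*(-184)) - 53191) = 1/((-303*13 + 36616) - 53191) = 1/((-3939 + 36616) - 53191) = 1/(32677 - 53191) = 1/(-20514) = -1/20514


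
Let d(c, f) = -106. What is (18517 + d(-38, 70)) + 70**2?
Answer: 23311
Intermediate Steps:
(18517 + d(-38, 70)) + 70**2 = (18517 - 106) + 70**2 = 18411 + 4900 = 23311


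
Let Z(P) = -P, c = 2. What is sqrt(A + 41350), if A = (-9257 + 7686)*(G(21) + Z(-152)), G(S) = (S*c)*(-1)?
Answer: 2*I*sqrt(32865) ≈ 362.57*I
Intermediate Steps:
G(S) = -2*S (G(S) = (S*2)*(-1) = (2*S)*(-1) = -2*S)
A = -172810 (A = (-9257 + 7686)*(-2*21 - 1*(-152)) = -1571*(-42 + 152) = -1571*110 = -172810)
sqrt(A + 41350) = sqrt(-172810 + 41350) = sqrt(-131460) = 2*I*sqrt(32865)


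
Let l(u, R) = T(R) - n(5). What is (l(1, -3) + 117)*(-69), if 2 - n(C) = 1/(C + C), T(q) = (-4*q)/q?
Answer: -76659/10 ≈ -7665.9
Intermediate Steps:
T(q) = -4
n(C) = 2 - 1/(2*C) (n(C) = 2 - 1/(C + C) = 2 - 1/(2*C))
l(u, R) = -59/10 (l(u, R) = -4 - (2 - ½/5) = -4 - (2 - ½*⅕) = -4 - (2 - ⅒) = -4 - 1*19/10 = -4 - 19/10 = -59/10)
(l(1, -3) + 117)*(-69) = (-59/10 + 117)*(-69) = (1111/10)*(-69) = -76659/10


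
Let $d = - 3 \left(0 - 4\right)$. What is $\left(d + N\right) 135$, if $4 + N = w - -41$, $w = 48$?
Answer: $13095$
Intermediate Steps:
$d = 12$ ($d = \left(-3\right) \left(-4\right) = 12$)
$N = 85$ ($N = -4 + \left(48 - -41\right) = -4 + \left(48 + 41\right) = -4 + 89 = 85$)
$\left(d + N\right) 135 = \left(12 + 85\right) 135 = 97 \cdot 135 = 13095$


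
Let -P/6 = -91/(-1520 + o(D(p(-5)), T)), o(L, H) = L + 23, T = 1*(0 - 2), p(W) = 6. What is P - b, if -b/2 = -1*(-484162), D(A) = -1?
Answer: 103610629/107 ≈ 9.6832e+5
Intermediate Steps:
T = -2 (T = 1*(-2) = -2)
b = -968324 (b = -(-2)*(-484162) = -2*484162 = -968324)
o(L, H) = 23 + L
P = -39/107 (P = -6*(-91)/(-1520 + (23 - 1)) = -6*(-91)/(-1520 + 22) = -6*(-91)/(-1498) = -(-3)*(-91)/749 = -6*13/214 = -39/107 ≈ -0.36449)
P - b = -39/107 - 1*(-968324) = -39/107 + 968324 = 103610629/107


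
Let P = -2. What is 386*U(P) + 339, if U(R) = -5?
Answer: -1591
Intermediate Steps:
386*U(P) + 339 = 386*(-5) + 339 = -1930 + 339 = -1591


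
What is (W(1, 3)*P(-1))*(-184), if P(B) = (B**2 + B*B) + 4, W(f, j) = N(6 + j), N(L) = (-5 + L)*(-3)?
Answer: 13248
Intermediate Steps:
N(L) = 15 - 3*L
W(f, j) = -3 - 3*j (W(f, j) = 15 - 3*(6 + j) = 15 + (-18 - 3*j) = -3 - 3*j)
P(B) = 4 + 2*B**2 (P(B) = (B**2 + B**2) + 4 = 2*B**2 + 4 = 4 + 2*B**2)
(W(1, 3)*P(-1))*(-184) = ((-3 - 3*3)*(4 + 2*(-1)**2))*(-184) = ((-3 - 9)*(4 + 2*1))*(-184) = -12*(4 + 2)*(-184) = -12*6*(-184) = -72*(-184) = 13248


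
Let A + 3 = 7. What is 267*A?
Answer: 1068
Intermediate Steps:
A = 4 (A = -3 + 7 = 4)
267*A = 267*4 = 1068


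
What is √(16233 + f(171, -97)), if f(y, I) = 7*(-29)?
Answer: √16030 ≈ 126.61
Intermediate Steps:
f(y, I) = -203
√(16233 + f(171, -97)) = √(16233 - 203) = √16030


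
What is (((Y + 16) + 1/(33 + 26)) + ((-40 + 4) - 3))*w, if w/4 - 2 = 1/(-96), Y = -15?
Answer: -142677/472 ≈ -302.28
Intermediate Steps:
w = 191/24 (w = 8 + 4/(-96) = 8 + 4*(-1/96) = 8 - 1/24 = 191/24 ≈ 7.9583)
(((Y + 16) + 1/(33 + 26)) + ((-40 + 4) - 3))*w = (((-15 + 16) + 1/(33 + 26)) + ((-40 + 4) - 3))*(191/24) = ((1 + 1/59) + (-36 - 3))*(191/24) = ((1 + 1/59) - 39)*(191/24) = (60/59 - 39)*(191/24) = -2241/59*191/24 = -142677/472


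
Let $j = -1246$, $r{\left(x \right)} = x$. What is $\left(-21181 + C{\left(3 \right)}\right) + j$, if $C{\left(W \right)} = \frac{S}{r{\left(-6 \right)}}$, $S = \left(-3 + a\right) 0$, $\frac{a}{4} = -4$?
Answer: $-22427$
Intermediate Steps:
$a = -16$ ($a = 4 \left(-4\right) = -16$)
$S = 0$ ($S = \left(-3 - 16\right) 0 = \left(-19\right) 0 = 0$)
$C{\left(W \right)} = 0$ ($C{\left(W \right)} = \frac{0}{-6} = 0 \left(- \frac{1}{6}\right) = 0$)
$\left(-21181 + C{\left(3 \right)}\right) + j = \left(-21181 + 0\right) - 1246 = -21181 - 1246 = -22427$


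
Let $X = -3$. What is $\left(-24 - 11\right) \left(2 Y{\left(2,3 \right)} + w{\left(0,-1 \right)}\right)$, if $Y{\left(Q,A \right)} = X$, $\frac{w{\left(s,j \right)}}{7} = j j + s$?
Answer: $-35$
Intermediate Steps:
$w{\left(s,j \right)} = 7 s + 7 j^{2}$ ($w{\left(s,j \right)} = 7 \left(j j + s\right) = 7 \left(j^{2} + s\right) = 7 \left(s + j^{2}\right) = 7 s + 7 j^{2}$)
$Y{\left(Q,A \right)} = -3$
$\left(-24 - 11\right) \left(2 Y{\left(2,3 \right)} + w{\left(0,-1 \right)}\right) = \left(-24 - 11\right) \left(2 \left(-3\right) + \left(7 \cdot 0 + 7 \left(-1\right)^{2}\right)\right) = - 35 \left(-6 + \left(0 + 7 \cdot 1\right)\right) = - 35 \left(-6 + \left(0 + 7\right)\right) = - 35 \left(-6 + 7\right) = \left(-35\right) 1 = -35$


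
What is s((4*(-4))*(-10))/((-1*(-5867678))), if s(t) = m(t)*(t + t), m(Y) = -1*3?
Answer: -480/2933839 ≈ -0.00016361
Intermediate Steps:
m(Y) = -3
s(t) = -6*t (s(t) = -3*(t + t) = -6*t)
s((4*(-4))*(-10))/((-1*(-5867678))) = (-6*4*(-4)*(-10))/((-1*(-5867678))) = -(-96)*(-10)/5867678 = -6*160*(1/5867678) = -960*1/5867678 = -480/2933839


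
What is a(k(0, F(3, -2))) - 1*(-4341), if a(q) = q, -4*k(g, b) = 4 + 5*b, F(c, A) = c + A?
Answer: 17355/4 ≈ 4338.8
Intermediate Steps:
F(c, A) = A + c
k(g, b) = -1 - 5*b/4 (k(g, b) = -(4 + 5*b)/4 = -1 - 5*b/4)
a(k(0, F(3, -2))) - 1*(-4341) = (-1 - 5*(-2 + 3)/4) - 1*(-4341) = (-1 - 5/4*1) + 4341 = (-1 - 5/4) + 4341 = -9/4 + 4341 = 17355/4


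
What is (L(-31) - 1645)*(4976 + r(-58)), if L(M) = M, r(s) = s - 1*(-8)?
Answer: -8255976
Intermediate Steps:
r(s) = 8 + s (r(s) = s + 8 = 8 + s)
(L(-31) - 1645)*(4976 + r(-58)) = (-31 - 1645)*(4976 + (8 - 58)) = -1676*(4976 - 50) = -1676*4926 = -8255976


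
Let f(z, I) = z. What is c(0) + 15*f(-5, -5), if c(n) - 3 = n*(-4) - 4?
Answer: -76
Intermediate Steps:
c(n) = -1 - 4*n (c(n) = 3 + (n*(-4) - 4) = 3 + (-4*n - 4) = 3 + (-4 - 4*n) = -1 - 4*n)
c(0) + 15*f(-5, -5) = (-1 - 4*0) + 15*(-5) = (-1 + 0) - 75 = -1 - 75 = -76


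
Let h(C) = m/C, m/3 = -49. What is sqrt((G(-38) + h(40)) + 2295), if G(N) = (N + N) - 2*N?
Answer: sqrt(916530)/20 ≈ 47.868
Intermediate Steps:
m = -147 (m = 3*(-49) = -147)
h(C) = -147/C
G(N) = 0 (G(N) = 2*N - 2*N = 0)
sqrt((G(-38) + h(40)) + 2295) = sqrt((0 - 147/40) + 2295) = sqrt(-147/40 + 2295) = sqrt(91653/40) = sqrt(916530)/20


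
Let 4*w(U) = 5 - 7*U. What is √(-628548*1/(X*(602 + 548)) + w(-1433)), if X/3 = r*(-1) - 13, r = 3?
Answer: √533313834/460 ≈ 50.203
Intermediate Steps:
w(U) = 5/4 - 7*U/4 (w(U) = (5 - 7*U)/4 = 5/4 - 7*U/4)
X = -48 (X = 3*(3*(-1) - 13) = 3*(-3 - 13) = 3*(-16) = -48)
√(-628548*1/(X*(602 + 548)) + w(-1433)) = √(-628548*(-1/(48*(602 + 548))) + (5/4 - 7/4*(-1433))) = √(-628548/((-48*1150)) + (5/4 + 10031/4)) = √(-628548/(-55200) + 2509) = √(-628548*(-1/55200) + 2509) = √(52379/4600 + 2509) = √(11593779/4600) = √533313834/460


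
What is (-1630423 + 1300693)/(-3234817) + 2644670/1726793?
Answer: 9124398931280/5585859351881 ≈ 1.6335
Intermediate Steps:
(-1630423 + 1300693)/(-3234817) + 2644670/1726793 = -329730*(-1/3234817) + 2644670*(1/1726793) = 329730/3234817 + 2644670/1726793 = 9124398931280/5585859351881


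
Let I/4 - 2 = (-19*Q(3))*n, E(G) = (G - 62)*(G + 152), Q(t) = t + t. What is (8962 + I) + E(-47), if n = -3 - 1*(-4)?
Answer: -2931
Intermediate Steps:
Q(t) = 2*t
n = 1 (n = -3 + 4 = 1)
E(G) = (-62 + G)*(152 + G)
I = -448 (I = 8 + 4*(-38*3*1) = 8 + 4*(-19*6*1) = 8 + 4*(-114*1) = 8 + 4*(-114) = 8 - 456 = -448)
(8962 + I) + E(-47) = (8962 - 448) + (-9424 + (-47)² + 90*(-47)) = 8514 + (-9424 + 2209 - 4230) = 8514 - 11445 = -2931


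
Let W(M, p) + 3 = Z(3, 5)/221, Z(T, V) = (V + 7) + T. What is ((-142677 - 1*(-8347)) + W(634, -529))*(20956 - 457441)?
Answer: 12958182483330/221 ≈ 5.8634e+10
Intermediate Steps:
Z(T, V) = 7 + T + V (Z(T, V) = (7 + V) + T = 7 + T + V)
W(M, p) = -648/221 (W(M, p) = -3 + (7 + 3 + 5)/221 = -3 + 15*(1/221) = -3 + 15/221 = -648/221)
((-142677 - 1*(-8347)) + W(634, -529))*(20956 - 457441) = ((-142677 - 1*(-8347)) - 648/221)*(20956 - 457441) = ((-142677 + 8347) - 648/221)*(-436485) = (-134330 - 648/221)*(-436485) = -29687578/221*(-436485) = 12958182483330/221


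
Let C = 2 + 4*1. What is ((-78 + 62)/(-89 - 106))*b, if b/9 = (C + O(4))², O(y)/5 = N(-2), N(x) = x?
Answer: 768/65 ≈ 11.815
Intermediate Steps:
O(y) = -10 (O(y) = 5*(-2) = -10)
C = 6 (C = 2 + 4 = 6)
b = 144 (b = 9*(6 - 10)² = 9*(-4)² = 9*16 = 144)
((-78 + 62)/(-89 - 106))*b = ((-78 + 62)/(-89 - 106))*144 = -16/(-195)*144 = -16*(-1/195)*144 = (16/195)*144 = 768/65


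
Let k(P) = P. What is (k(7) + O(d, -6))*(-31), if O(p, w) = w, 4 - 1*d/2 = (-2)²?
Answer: -31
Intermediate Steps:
d = 0 (d = 8 - 2*(-2)² = 8 - 2*4 = 8 - 8 = 0)
(k(7) + O(d, -6))*(-31) = (7 - 6)*(-31) = 1*(-31) = -31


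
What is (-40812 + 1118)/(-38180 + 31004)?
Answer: 19847/3588 ≈ 5.5315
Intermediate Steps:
(-40812 + 1118)/(-38180 + 31004) = -39694/(-7176) = -39694*(-1/7176) = 19847/3588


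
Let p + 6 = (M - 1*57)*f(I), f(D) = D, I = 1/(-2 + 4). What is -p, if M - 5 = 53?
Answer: 11/2 ≈ 5.5000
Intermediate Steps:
I = 1/2 ≈ 0.50000
M = 58 (M = 5 + 53 = 58)
p = -11/2 (p = -6 + (58 - 1*57)*(1/2) = -6 + (58 - 57)*(1/2) = -6 + 1*(1/2) = -6 + 1/2 = -11/2 ≈ -5.5000)
-p = -1*(-11/2) = 11/2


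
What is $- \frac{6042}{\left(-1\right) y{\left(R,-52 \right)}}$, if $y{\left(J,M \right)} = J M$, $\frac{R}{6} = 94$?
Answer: $- \frac{1007}{4888} \approx -0.20601$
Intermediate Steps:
$R = 564$ ($R = 6 \cdot 94 = 564$)
$- \frac{6042}{\left(-1\right) y{\left(R,-52 \right)}} = - \frac{6042}{\left(-1\right) 564 \left(-52\right)} = - \frac{6042}{\left(-1\right) \left(-29328\right)} = - \frac{6042}{29328} = \left(-6042\right) \frac{1}{29328} = - \frac{1007}{4888}$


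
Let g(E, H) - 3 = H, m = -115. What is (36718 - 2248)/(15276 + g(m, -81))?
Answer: 5745/2533 ≈ 2.2681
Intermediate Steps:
g(E, H) = 3 + H
(36718 - 2248)/(15276 + g(m, -81)) = (36718 - 2248)/(15276 + (3 - 81)) = 34470/(15276 - 78) = 34470/15198 = 34470*(1/15198) = 5745/2533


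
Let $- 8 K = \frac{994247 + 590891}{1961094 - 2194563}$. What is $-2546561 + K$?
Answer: $- \frac{2378171407867}{933876} \approx -2.5466 \cdot 10^{6}$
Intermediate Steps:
$K = \frac{792569}{933876}$ ($K = - \frac{\left(994247 + 590891\right) \frac{1}{1961094 - 2194563}}{8} = - \frac{1585138 \frac{1}{-233469}}{8} = - \frac{1585138 \left(- \frac{1}{233469}\right)}{8} = \left(- \frac{1}{8}\right) \left(- \frac{1585138}{233469}\right) = \frac{792569}{933876} \approx 0.84869$)
$-2546561 + K = -2546561 + \frac{792569}{933876} = - \frac{2378171407867}{933876}$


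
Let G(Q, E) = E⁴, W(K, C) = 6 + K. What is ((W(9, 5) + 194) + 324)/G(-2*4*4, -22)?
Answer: 533/234256 ≈ 0.0022753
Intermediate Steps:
((W(9, 5) + 194) + 324)/G(-2*4*4, -22) = (((6 + 9) + 194) + 324)/((-22)⁴) = ((15 + 194) + 324)/234256 = (209 + 324)/234256 = (1/234256)*533 = 533/234256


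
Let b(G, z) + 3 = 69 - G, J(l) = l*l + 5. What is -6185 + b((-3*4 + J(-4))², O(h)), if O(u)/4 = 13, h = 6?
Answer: -6200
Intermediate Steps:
O(u) = 52 (O(u) = 4*13 = 52)
J(l) = 5 + l² (J(l) = l² + 5 = 5 + l²)
b(G, z) = 66 - G (b(G, z) = -3 + (69 - G) = 66 - G)
-6185 + b((-3*4 + J(-4))², O(h)) = -6185 + (66 - (-3*4 + (5 + (-4)²))²) = -6185 + (66 - (-12 + (5 + 16))²) = -6185 + (66 - (-12 + 21)²) = -6185 + (66 - 1*9²) = -6185 + (66 - 1*81) = -6185 + (66 - 81) = -6185 - 15 = -6200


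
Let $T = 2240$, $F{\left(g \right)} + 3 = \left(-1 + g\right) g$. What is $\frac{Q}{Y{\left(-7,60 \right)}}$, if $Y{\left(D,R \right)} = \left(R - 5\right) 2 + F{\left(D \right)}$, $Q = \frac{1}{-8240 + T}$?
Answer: $- \frac{1}{978000} \approx -1.0225 \cdot 10^{-6}$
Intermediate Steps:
$F{\left(g \right)} = -3 + g \left(-1 + g\right)$ ($F{\left(g \right)} = -3 + \left(-1 + g\right) g = -3 + g \left(-1 + g\right)$)
$Q = - \frac{1}{6000}$ ($Q = \frac{1}{-8240 + 2240} = \frac{1}{-6000} = - \frac{1}{6000} \approx -0.00016667$)
$Y{\left(D,R \right)} = -13 + D^{2} - D + 2 R$ ($Y{\left(D,R \right)} = \left(R - 5\right) 2 - \left(3 + D - D^{2}\right) = \left(-5 + R\right) 2 - \left(3 + D - D^{2}\right) = \left(-10 + 2 R\right) - \left(3 + D - D^{2}\right) = -13 + D^{2} - D + 2 R$)
$\frac{Q}{Y{\left(-7,60 \right)}} = - \frac{1}{6000 \left(-13 + \left(-7\right)^{2} - -7 + 2 \cdot 60\right)} = - \frac{1}{6000 \left(-13 + 49 + 7 + 120\right)} = - \frac{1}{6000 \cdot 163} = \left(- \frac{1}{6000}\right) \frac{1}{163} = - \frac{1}{978000}$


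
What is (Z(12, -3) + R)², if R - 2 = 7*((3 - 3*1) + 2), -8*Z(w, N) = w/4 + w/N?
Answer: 16641/64 ≈ 260.02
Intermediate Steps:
Z(w, N) = -w/32 - w/(8*N) (Z(w, N) = -(w/4 + w/N)/8 = -w/32 - w/(8*N))
R = 16 (R = 2 + 7*((3 - 3*1) + 2) = 2 + 7*((3 - 3) + 2) = 2 + 7*(0 + 2) = 2 + 7*2 = 2 + 14 = 16)
(Z(12, -3) + R)² = (-1/32*12*(4 - 3)/(-3) + 16)² = (-1/32*12*(-⅓)*1 + 16)² = (⅛ + 16)² = (129/8)² = 16641/64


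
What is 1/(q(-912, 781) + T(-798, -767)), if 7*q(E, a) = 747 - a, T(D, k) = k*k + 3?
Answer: 7/4118010 ≈ 1.6998e-6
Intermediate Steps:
T(D, k) = 3 + k² (T(D, k) = k² + 3 = 3 + k²)
q(E, a) = 747/7 - a/7 (q(E, a) = (747 - a)/7 = 747/7 - a/7)
1/(q(-912, 781) + T(-798, -767)) = 1/((747/7 - ⅐*781) + (3 + (-767)²)) = 1/((747/7 - 781/7) + (3 + 588289)) = 1/(-34/7 + 588292) = 1/(4118010/7) = 7/4118010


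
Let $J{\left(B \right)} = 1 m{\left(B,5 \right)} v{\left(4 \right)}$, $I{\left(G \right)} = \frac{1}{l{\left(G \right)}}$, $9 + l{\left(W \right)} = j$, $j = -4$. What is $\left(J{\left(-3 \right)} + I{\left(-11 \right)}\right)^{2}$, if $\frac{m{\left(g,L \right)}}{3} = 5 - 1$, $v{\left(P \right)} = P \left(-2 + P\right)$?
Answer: $\frac{1555009}{169} \approx 9201.2$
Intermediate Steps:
$l{\left(W \right)} = -13$ ($l{\left(W \right)} = -9 - 4 = -13$)
$m{\left(g,L \right)} = 12$ ($m{\left(g,L \right)} = 3 \left(5 - 1\right) = 3 \cdot 4 = 12$)
$I{\left(G \right)} = - \frac{1}{13}$ ($I{\left(G \right)} = \frac{1}{-13} = - \frac{1}{13}$)
$J{\left(B \right)} = 96$ ($J{\left(B \right)} = 1 \cdot 12 \cdot 4 \left(-2 + 4\right) = 12 \cdot 4 \cdot 2 = 12 \cdot 8 = 96$)
$\left(J{\left(-3 \right)} + I{\left(-11 \right)}\right)^{2} = \left(96 - \frac{1}{13}\right)^{2} = \left(\frac{1247}{13}\right)^{2} = \frac{1555009}{169}$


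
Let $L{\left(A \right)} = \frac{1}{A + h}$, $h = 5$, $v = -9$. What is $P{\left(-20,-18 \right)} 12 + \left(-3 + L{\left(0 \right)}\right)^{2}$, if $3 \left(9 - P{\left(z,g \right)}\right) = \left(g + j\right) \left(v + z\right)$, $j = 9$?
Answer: $- \frac{23204}{25} \approx -928.16$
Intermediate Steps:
$P{\left(z,g \right)} = 9 - \frac{\left(-9 + z\right) \left(9 + g\right)}{3}$ ($P{\left(z,g \right)} = 9 - \frac{\left(g + 9\right) \left(-9 + z\right)}{3} = 9 - \frac{\left(9 + g\right) \left(-9 + z\right)}{3} = 9 - \frac{\left(-9 + z\right) \left(9 + g\right)}{3}$)
$L{\left(A \right)} = \frac{1}{5 + A}$ ($L{\left(A \right)} = \frac{1}{A + 5} = \frac{1}{5 + A}$)
$P{\left(-20,-18 \right)} 12 + \left(-3 + L{\left(0 \right)}\right)^{2} = \left(36 - -60 + 3 \left(-18\right) - \left(-6\right) \left(-20\right)\right) 12 + \left(-3 + \frac{1}{5 + 0}\right)^{2} = \left(36 + 60 - 54 - 120\right) 12 + \left(-3 + \frac{1}{5}\right)^{2} = \left(-78\right) 12 + \left(-3 + \frac{1}{5}\right)^{2} = -936 + \left(- \frac{14}{5}\right)^{2} = -936 + \frac{196}{25} = - \frac{23204}{25}$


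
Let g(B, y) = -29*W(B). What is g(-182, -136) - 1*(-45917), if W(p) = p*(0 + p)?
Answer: -914679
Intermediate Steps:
W(p) = p² (W(p) = p*p = p²)
g(B, y) = -29*B²
g(-182, -136) - 1*(-45917) = -29*(-182)² - 1*(-45917) = -29*33124 + 45917 = -960596 + 45917 = -914679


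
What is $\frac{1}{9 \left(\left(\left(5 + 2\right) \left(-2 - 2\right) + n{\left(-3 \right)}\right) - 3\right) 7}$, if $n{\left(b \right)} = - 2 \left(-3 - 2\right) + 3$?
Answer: $- \frac{1}{1134} \approx -0.00088183$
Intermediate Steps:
$n{\left(b \right)} = 13$ ($n{\left(b \right)} = \left(-2\right) \left(-5\right) + 3 = 10 + 3 = 13$)
$\frac{1}{9 \left(\left(\left(5 + 2\right) \left(-2 - 2\right) + n{\left(-3 \right)}\right) - 3\right) 7} = \frac{1}{9 \left(\left(\left(5 + 2\right) \left(-2 - 2\right) + 13\right) - 3\right) 7} = \frac{1}{9 \left(\left(7 \left(-4\right) + 13\right) - 3\right) 7} = \frac{1}{9 \left(\left(-28 + 13\right) - 3\right) 7} = \frac{1}{9 \left(-15 - 3\right) 7} = \frac{1}{9 \left(-18\right) 7} = \frac{1}{\left(-162\right) 7} = \frac{1}{-1134} = - \frac{1}{1134}$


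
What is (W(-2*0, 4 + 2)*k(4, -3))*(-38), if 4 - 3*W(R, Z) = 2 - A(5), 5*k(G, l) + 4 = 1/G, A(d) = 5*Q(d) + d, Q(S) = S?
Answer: 304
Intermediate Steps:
A(d) = 6*d (A(d) = 5*d + d = 6*d)
k(G, l) = -⅘ + 1/(5*G)
W(R, Z) = 32/3 (W(R, Z) = 4/3 - (2 - 6*5)/3 = 4/3 - (2 - 1*30)/3 = 4/3 - (2 - 30)/3 = 4/3 - ⅓*(-28) = 4/3 + 28/3 = 32/3)
(W(-2*0, 4 + 2)*k(4, -3))*(-38) = (32*((⅕)*(1 - 4*4)/4)/3)*(-38) = (32*((⅕)*(¼)*(1 - 16))/3)*(-38) = (32*((⅕)*(¼)*(-15))/3)*(-38) = ((32/3)*(-¾))*(-38) = -8*(-38) = 304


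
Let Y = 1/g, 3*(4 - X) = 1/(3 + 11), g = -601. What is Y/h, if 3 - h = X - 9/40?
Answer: 840/379231 ≈ 0.0022150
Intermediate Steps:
X = 167/42 (X = 4 - 1/(3*(3 + 11)) = 4 - ⅓/14 = 4 - ⅓*1/14 = 4 - 1/42 = 167/42 ≈ 3.9762)
h = -631/840 (h = 3 - (167/42 - 9/40) = 3 - 1*3151/840 = 3 - 3151/840 = -631/840 ≈ -0.75119)
Y = -1/601 (Y = 1/(-601) = -1/601 ≈ -0.0016639)
Y/h = -1/(601*(-631/840)) = -1/601*(-840/631) = 840/379231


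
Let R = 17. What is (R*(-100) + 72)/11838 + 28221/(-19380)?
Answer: -60938473/38236740 ≈ -1.5937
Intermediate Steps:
(R*(-100) + 72)/11838 + 28221/(-19380) = (17*(-100) + 72)/11838 + 28221/(-19380) = (-1700 + 72)*(1/11838) + 28221*(-1/19380) = -1628*1/11838 - 9407/6460 = -814/5919 - 9407/6460 = -60938473/38236740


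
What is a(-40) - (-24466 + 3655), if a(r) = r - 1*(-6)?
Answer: 20777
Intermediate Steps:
a(r) = 6 + r (a(r) = r + 6 = 6 + r)
a(-40) - (-24466 + 3655) = (6 - 40) - (-24466 + 3655) = -34 - 1*(-20811) = -34 + 20811 = 20777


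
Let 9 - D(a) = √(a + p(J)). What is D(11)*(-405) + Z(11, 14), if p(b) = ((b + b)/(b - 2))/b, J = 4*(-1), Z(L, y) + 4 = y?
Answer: -3635 + 540*√6 ≈ -2312.3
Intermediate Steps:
Z(L, y) = -4 + y
J = -4
p(b) = 2/(-2 + b) (p(b) = ((2*b)/(-2 + b))/b = (2*b/(-2 + b))/b = 2/(-2 + b))
D(a) = 9 - √(-⅓ + a) (D(a) = 9 - √(a + 2/(-2 - 4)) = 9 - √(a + 2/(-6)) = 9 - √(a + 2*(-⅙)) = 9 - √(a - ⅓) = 9 - √(-⅓ + a))
D(11)*(-405) + Z(11, 14) = (9 - √(-3 + 9*11)/3)*(-405) + (-4 + 14) = (9 - √(-3 + 99)/3)*(-405) + 10 = (9 - 4*√6/3)*(-405) + 10 = (-3645 + 540*√6) + 10 = -3635 + 540*√6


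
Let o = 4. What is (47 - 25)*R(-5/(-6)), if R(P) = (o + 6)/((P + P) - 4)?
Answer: -660/7 ≈ -94.286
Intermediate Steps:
R(P) = 10/(-4 + 2*P) (R(P) = (4 + 6)/((P + P) - 4) = 10/(2*P - 4) = 10/(-4 + 2*P))
(47 - 25)*R(-5/(-6)) = (47 - 25)*(5/(-2 - 5/(-6))) = 22*(5/(-2 - 5*(-⅙))) = 22*(5/(-2 + ⅚)) = 22*(5/(-7/6)) = 22*(5*(-6/7)) = 22*(-30/7) = -660/7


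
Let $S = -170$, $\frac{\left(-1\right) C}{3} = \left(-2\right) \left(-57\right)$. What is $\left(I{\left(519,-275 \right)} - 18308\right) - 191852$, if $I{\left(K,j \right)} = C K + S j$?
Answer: $-340908$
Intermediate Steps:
$C = -342$ ($C = - 3 \left(\left(-2\right) \left(-57\right)\right) = \left(-3\right) 114 = -342$)
$I{\left(K,j \right)} = - 342 K - 170 j$
$\left(I{\left(519,-275 \right)} - 18308\right) - 191852 = \left(\left(\left(-342\right) 519 - -46750\right) - 18308\right) - 191852 = \left(\left(-177498 + 46750\right) - 18308\right) - 191852 = \left(-130748 - 18308\right) - 191852 = -149056 - 191852 = -340908$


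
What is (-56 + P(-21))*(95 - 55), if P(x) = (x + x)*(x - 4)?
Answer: 39760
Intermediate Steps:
P(x) = 2*x*(-4 + x) (P(x) = (2*x)*(-4 + x) = 2*x*(-4 + x))
(-56 + P(-21))*(95 - 55) = (-56 + 2*(-21)*(-4 - 21))*(95 - 55) = (-56 + 2*(-21)*(-25))*40 = (-56 + 1050)*40 = 994*40 = 39760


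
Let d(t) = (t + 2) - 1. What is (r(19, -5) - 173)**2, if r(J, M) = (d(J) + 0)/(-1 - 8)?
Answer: 2486929/81 ≈ 30703.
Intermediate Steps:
d(t) = 1 + t (d(t) = (2 + t) - 1 = 1 + t)
r(J, M) = -1/9 - J/9 (r(J, M) = ((1 + J) + 0)/(-1 - 8) = (1 + J)/(-9) = (1 + J)*(-1/9) = -1/9 - J/9)
(r(19, -5) - 173)**2 = ((-1/9 - 1/9*19) - 173)**2 = ((-1/9 - 19/9) - 173)**2 = (-20/9 - 173)**2 = (-1577/9)**2 = 2486929/81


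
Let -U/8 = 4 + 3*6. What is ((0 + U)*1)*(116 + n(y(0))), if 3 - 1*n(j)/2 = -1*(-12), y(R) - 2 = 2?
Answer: -17248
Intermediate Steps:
y(R) = 4 (y(R) = 2 + 2 = 4)
n(j) = -18 (n(j) = 6 - (-2)*(-12) = 6 - 2*12 = 6 - 24 = -18)
U = -176 (U = -8*(4 + 3*6) = -8*(4 + 18) = -8*22 = -176)
((0 + U)*1)*(116 + n(y(0))) = ((0 - 176)*1)*(116 - 18) = -176*1*98 = -176*98 = -17248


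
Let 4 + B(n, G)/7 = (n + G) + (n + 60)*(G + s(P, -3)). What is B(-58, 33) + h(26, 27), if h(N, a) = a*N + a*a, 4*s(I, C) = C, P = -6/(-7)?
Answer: 3359/2 ≈ 1679.5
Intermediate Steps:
P = 6/7 (P = -6*(-1/7) = 6/7 ≈ 0.85714)
s(I, C) = C/4
h(N, a) = a**2 + N*a (h(N, a) = N*a + a**2 = a**2 + N*a)
B(n, G) = -28 + 7*G + 7*n + 7*(60 + n)*(-3/4 + G) (B(n, G) = -28 + 7*((n + G) + (n + 60)*(G + (1/4)*(-3))) = -28 + 7*((G + n) + (60 + n)*(G - 3/4)) = -28 + 7*((G + n) + (60 + n)*(-3/4 + G)) = -28 + 7*(G + n + (60 + n)*(-3/4 + G)) = -28 + (7*G + 7*n + 7*(60 + n)*(-3/4 + G)) = -28 + 7*G + 7*n + 7*(60 + n)*(-3/4 + G))
B(-58, 33) + h(26, 27) = (-343 + 427*33 + (7/4)*(-58) + 7*33*(-58)) + 27*(26 + 27) = (-343 + 14091 - 203/2 - 13398) + 27*53 = 497/2 + 1431 = 3359/2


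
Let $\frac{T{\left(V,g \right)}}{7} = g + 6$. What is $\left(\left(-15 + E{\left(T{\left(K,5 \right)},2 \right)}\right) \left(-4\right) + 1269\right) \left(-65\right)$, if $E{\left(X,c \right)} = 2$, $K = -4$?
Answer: $-85865$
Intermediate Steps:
$T{\left(V,g \right)} = 42 + 7 g$ ($T{\left(V,g \right)} = 7 \left(g + 6\right) = 7 \left(6 + g\right) = 42 + 7 g$)
$\left(\left(-15 + E{\left(T{\left(K,5 \right)},2 \right)}\right) \left(-4\right) + 1269\right) \left(-65\right) = \left(\left(-15 + 2\right) \left(-4\right) + 1269\right) \left(-65\right) = \left(\left(-13\right) \left(-4\right) + 1269\right) \left(-65\right) = \left(52 + 1269\right) \left(-65\right) = 1321 \left(-65\right) = -85865$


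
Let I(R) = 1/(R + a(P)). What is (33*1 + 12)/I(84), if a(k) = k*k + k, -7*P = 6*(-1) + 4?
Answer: 186030/49 ≈ 3796.5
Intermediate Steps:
P = 2/7 (P = -(6*(-1) + 4)/7 = -(-6 + 4)/7 = -⅐*(-2) = 2/7 ≈ 0.28571)
a(k) = k + k² (a(k) = k² + k = k + k²)
I(R) = 1/(18/49 + R) (I(R) = 1/(R + 2*(1 + 2/7)/7) = 1/(R + (2/7)*(9/7)) = 1/(R + 18/49) = 1/(18/49 + R))
(33*1 + 12)/I(84) = (33*1 + 12)/((49/(18 + 49*84))) = (33 + 12)/((49/(18 + 4116))) = 45/((49/4134)) = 45/((49*(1/4134))) = 45/(49/4134) = 45*(4134/49) = 186030/49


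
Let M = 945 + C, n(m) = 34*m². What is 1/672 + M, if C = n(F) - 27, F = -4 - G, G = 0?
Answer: 982465/672 ≈ 1462.0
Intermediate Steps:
F = -4 (F = -4 - 1*0 = -4 + 0 = -4)
C = 517 (C = 34*(-4)² - 27 = 34*16 - 27 = 544 - 27 = 517)
M = 1462 (M = 945 + 517 = 1462)
1/672 + M = 1/672 + 1462 = 982465/672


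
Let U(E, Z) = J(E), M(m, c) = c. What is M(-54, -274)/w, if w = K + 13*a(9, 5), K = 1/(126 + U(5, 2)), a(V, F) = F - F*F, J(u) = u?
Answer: 35894/34059 ≈ 1.0539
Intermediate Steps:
a(V, F) = F - F²
U(E, Z) = E
K = 1/131 (K = 1/(126 + 5) = 1/131 ≈ 0.0076336)
w = -34059/131 (w = 1/131 + 13*(5*(1 - 1*5)) = 1/131 + 13*(5*(1 - 5)) = 1/131 + 13*(5*(-4)) = 1/131 + 13*(-20) = 1/131 - 260 = -34059/131 ≈ -259.99)
M(-54, -274)/w = -274/(-34059/131) = -274*(-131/34059) = 35894/34059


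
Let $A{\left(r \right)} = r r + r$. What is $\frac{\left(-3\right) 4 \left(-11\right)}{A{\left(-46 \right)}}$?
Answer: $\frac{22}{345} \approx 0.063768$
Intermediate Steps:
$A{\left(r \right)} = r + r^{2}$ ($A{\left(r \right)} = r^{2} + r = r + r^{2}$)
$\frac{\left(-3\right) 4 \left(-11\right)}{A{\left(-46 \right)}} = \frac{\left(-3\right) 4 \left(-11\right)}{\left(-46\right) \left(1 - 46\right)} = \frac{\left(-12\right) \left(-11\right)}{\left(-46\right) \left(-45\right)} = \frac{132}{2070} = 132 \cdot \frac{1}{2070} = \frac{22}{345}$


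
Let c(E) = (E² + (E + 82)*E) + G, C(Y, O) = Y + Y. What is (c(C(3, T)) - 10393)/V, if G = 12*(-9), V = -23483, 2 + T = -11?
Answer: 9937/23483 ≈ 0.42316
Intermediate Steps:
T = -13 (T = -2 - 11 = -13)
G = -108
C(Y, O) = 2*Y
c(E) = -108 + E² + E*(82 + E) (c(E) = (E² + (E + 82)*E) - 108 = (E² + (82 + E)*E) - 108 = (E² + E*(82 + E)) - 108 = -108 + E² + E*(82 + E))
(c(C(3, T)) - 10393)/V = ((-108 + 2*(2*3)² + 82*(2*3)) - 10393)/(-23483) = ((-108 + 2*6² + 82*6) - 10393)*(-1/23483) = ((-108 + 2*36 + 492) - 10393)*(-1/23483) = ((-108 + 72 + 492) - 10393)*(-1/23483) = (456 - 10393)*(-1/23483) = -9937*(-1/23483) = 9937/23483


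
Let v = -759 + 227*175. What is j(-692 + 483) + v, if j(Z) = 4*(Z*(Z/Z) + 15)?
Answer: 38190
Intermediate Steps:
j(Z) = 60 + 4*Z (j(Z) = 4*(Z*1 + 15) = 4*(Z + 15) = 4*(15 + Z) = 60 + 4*Z)
v = 38966 (v = -759 + 39725 = 38966)
j(-692 + 483) + v = (60 + 4*(-692 + 483)) + 38966 = (60 + 4*(-209)) + 38966 = (60 - 836) + 38966 = -776 + 38966 = 38190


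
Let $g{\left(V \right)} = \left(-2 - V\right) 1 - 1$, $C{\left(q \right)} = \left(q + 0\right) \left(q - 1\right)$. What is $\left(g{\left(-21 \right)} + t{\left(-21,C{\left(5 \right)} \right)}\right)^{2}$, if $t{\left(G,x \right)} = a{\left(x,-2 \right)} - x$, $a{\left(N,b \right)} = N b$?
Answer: $1764$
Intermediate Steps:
$C{\left(q \right)} = q \left(-1 + q\right)$
$g{\left(V \right)} = -3 - V$ ($g{\left(V \right)} = \left(-2 - V\right) - 1 = -3 - V$)
$t{\left(G,x \right)} = - 3 x$ ($t{\left(G,x \right)} = x \left(-2\right) - x = - 2 x - x = - 3 x$)
$\left(g{\left(-21 \right)} + t{\left(-21,C{\left(5 \right)} \right)}\right)^{2} = \left(\left(-3 - -21\right) - 3 \cdot 5 \left(-1 + 5\right)\right)^{2} = \left(\left(-3 + 21\right) - 3 \cdot 5 \cdot 4\right)^{2} = \left(18 - 60\right)^{2} = \left(-42\right)^{2} = 1764$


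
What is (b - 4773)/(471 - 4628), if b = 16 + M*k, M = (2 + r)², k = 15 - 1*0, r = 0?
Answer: 4697/4157 ≈ 1.1299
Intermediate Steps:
k = 15 (k = 15 + 0 = 15)
M = 4 (M = (2 + 0)² = 2² = 4)
b = 76 (b = 16 + 4*15 = 16 + 60 = 76)
(b - 4773)/(471 - 4628) = (76 - 4773)/(471 - 4628) = -4697/(-4157) = -4697*(-1/4157) = 4697/4157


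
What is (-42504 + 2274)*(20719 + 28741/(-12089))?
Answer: -10075331947500/12089 ≈ -8.3343e+8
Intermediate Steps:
(-42504 + 2274)*(20719 + 28741/(-12089)) = -40230*(20719 + 28741*(-1/12089)) = -40230*(20719 - 28741/12089) = -40230*250443250/12089 = -10075331947500/12089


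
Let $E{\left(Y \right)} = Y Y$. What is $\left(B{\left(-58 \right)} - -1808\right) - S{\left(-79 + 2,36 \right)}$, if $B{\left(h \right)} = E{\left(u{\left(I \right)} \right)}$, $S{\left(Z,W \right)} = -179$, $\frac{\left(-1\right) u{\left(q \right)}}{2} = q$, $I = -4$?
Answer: $2051$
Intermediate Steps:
$u{\left(q \right)} = - 2 q$
$E{\left(Y \right)} = Y^{2}$
$B{\left(h \right)} = 64$ ($B{\left(h \right)} = \left(\left(-2\right) \left(-4\right)\right)^{2} = 8^{2} = 64$)
$\left(B{\left(-58 \right)} - -1808\right) - S{\left(-79 + 2,36 \right)} = \left(64 - -1808\right) - -179 = \left(64 + 1808\right) + 179 = 1872 + 179 = 2051$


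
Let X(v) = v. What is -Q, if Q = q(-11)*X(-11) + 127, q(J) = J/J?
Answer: -116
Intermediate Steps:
q(J) = 1
Q = 116 (Q = 1*(-11) + 127 = -11 + 127 = 116)
-Q = -1*116 = -116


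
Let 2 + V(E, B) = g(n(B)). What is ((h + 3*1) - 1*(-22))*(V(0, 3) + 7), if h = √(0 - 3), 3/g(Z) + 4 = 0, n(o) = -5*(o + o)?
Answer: 425/4 + 17*I*√3/4 ≈ 106.25 + 7.3612*I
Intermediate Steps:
n(o) = -10*o
g(Z) = -¾ (g(Z) = 3/(-4 + 0) = 3/(-4) = 3*(-¼) = -¾)
V(E, B) = -11/4 (V(E, B) = -2 - ¾ = -11/4)
h = I*√3 (h = √(-3) = I*√3 ≈ 1.732*I)
((h + 3*1) - 1*(-22))*(V(0, 3) + 7) = ((I*√3 + 3*1) - 1*(-22))*(-11/4 + 7) = ((I*√3 + 3) + 22)*(17/4) = ((3 + I*√3) + 22)*(17/4) = (25 + I*√3)*(17/4) = 425/4 + 17*I*√3/4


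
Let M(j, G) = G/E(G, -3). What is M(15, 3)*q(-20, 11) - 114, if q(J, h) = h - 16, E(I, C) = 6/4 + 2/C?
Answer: -132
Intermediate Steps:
E(I, C) = 3/2 + 2/C (E(I, C) = 6*(¼) + 2/C = 3/2 + 2/C)
q(J, h) = -16 + h
M(j, G) = 6*G/5 (M(j, G) = G/(3/2 + 2/(-3)) = G/(3/2 + 2*(-⅓)) = G/(3/2 - ⅔) = G/(⅚) = G*(6/5) = 6*G/5)
M(15, 3)*q(-20, 11) - 114 = ((6/5)*3)*(-16 + 11) - 114 = (18/5)*(-5) - 114 = -18 - 114 = -132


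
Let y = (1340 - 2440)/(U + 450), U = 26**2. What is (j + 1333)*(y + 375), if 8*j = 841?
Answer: 2422665375/4504 ≈ 5.3789e+5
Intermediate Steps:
j = 841/8 (j = (1/8)*841 = 841/8 ≈ 105.13)
U = 676
y = -550/563 (y = (1340 - 2440)/(676 + 450) = -1100/1126 = -1100*1/1126 = -550/563 ≈ -0.97691)
(j + 1333)*(y + 375) = (841/8 + 1333)*(-550/563 + 375) = (11505/8)*(210575/563) = 2422665375/4504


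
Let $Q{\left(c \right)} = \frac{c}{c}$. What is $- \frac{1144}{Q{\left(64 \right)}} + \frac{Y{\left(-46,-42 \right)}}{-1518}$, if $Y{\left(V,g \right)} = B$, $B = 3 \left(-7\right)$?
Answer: $- \frac{578857}{506} \approx -1144.0$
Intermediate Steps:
$B = -21$
$Q{\left(c \right)} = 1$
$Y{\left(V,g \right)} = -21$
$- \frac{1144}{Q{\left(64 \right)}} + \frac{Y{\left(-46,-42 \right)}}{-1518} = - \frac{1144}{1} - \frac{21}{-1518} = \left(-1144\right) 1 - - \frac{7}{506} = -1144 + \frac{7}{506} = - \frac{578857}{506}$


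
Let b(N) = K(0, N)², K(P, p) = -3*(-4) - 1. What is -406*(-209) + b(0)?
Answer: 84975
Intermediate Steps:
K(P, p) = 11 (K(P, p) = 12 - 1 = 11)
b(N) = 121 (b(N) = 11² = 121)
-406*(-209) + b(0) = -406*(-209) + 121 = 84854 + 121 = 84975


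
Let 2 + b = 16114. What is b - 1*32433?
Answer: -16321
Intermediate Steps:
b = 16112 (b = -2 + 16114 = 16112)
b - 1*32433 = 16112 - 1*32433 = 16112 - 32433 = -16321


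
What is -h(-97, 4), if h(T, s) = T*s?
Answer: 388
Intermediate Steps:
-h(-97, 4) = -(-97)*4 = -1*(-388) = 388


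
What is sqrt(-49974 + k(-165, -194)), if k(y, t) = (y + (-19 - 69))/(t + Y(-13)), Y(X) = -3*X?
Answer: I*sqrt(1200586135)/155 ≈ 223.54*I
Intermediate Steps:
k(y, t) = (-88 + y)/(39 + t) (k(y, t) = (y + (-19 - 69))/(t - 3*(-13)) = (y - 88)/(t + 39) = (-88 + y)/(39 + t))
sqrt(-49974 + k(-165, -194)) = sqrt(-49974 + (-88 - 165)/(39 - 194)) = sqrt(-49974 - 253/(-155)) = sqrt(-49974 - 1/155*(-253)) = sqrt(-49974 + 253/155) = sqrt(-7745717/155) = I*sqrt(1200586135)/155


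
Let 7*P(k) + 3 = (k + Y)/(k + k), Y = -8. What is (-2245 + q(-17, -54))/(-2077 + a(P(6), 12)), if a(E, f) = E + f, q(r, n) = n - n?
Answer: 94290/86749 ≈ 1.0869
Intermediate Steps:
P(k) = -3/7 + (-8 + k)/(14*k) (P(k) = -3/7 + ((k - 8)/(k + k))/7 = -3/7 + ((-8 + k)/((2*k)))/7 = -3/7 + ((-8 + k)*(1/(2*k)))/7 = -3/7 + ((-8 + k)/(2*k))/7 = -3/7 + (-8 + k)/(14*k))
q(r, n) = 0
(-2245 + q(-17, -54))/(-2077 + a(P(6), 12)) = (-2245 + 0)/(-2077 + ((1/14)*(-8 - 5*6)/6 + 12)) = -2245/(-2077 + ((1/14)*(⅙)*(-8 - 30) + 12)) = -2245/(-2077 + ((1/14)*(⅙)*(-38) + 12)) = -2245/(-2077 + (-19/42 + 12)) = -2245/(-2077 + 485/42) = -2245/(-86749/42) = -2245*(-42/86749) = 94290/86749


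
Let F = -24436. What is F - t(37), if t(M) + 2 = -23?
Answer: -24411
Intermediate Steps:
t(M) = -25 (t(M) = -2 - 23 = -25)
F - t(37) = -24436 - 1*(-25) = -24436 + 25 = -24411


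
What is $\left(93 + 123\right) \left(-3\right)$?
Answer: $-648$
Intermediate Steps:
$\left(93 + 123\right) \left(-3\right) = 216 \left(-3\right) = -648$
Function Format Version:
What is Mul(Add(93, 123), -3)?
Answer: -648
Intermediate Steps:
Mul(Add(93, 123), -3) = Mul(216, -3) = -648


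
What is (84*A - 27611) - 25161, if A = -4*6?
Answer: -54788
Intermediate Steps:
A = -24
(84*A - 27611) - 25161 = (84*(-24) - 27611) - 25161 = (-2016 - 27611) - 25161 = -29627 - 25161 = -54788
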